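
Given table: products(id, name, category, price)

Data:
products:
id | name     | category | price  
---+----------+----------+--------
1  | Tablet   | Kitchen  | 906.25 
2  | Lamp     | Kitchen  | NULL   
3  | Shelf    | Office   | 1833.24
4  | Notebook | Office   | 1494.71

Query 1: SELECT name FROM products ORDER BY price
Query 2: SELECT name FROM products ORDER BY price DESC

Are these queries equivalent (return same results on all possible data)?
No, not equivalent

Query 1 returns: [('Lamp',), ('Tablet',), ('Notebook',), ('Shelf',)]
Query 2 returns: [('Shelf',), ('Notebook',), ('Tablet',), ('Lamp',)]

Reason: ASC vs DESC gives opposite ordering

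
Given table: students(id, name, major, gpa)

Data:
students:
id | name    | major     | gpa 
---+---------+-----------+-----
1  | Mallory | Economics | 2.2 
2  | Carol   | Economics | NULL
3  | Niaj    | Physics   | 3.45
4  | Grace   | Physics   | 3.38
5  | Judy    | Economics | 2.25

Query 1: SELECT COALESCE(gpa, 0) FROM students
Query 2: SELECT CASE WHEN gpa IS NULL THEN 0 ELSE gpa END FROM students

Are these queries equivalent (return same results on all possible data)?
Yes, equivalent

Both queries return: [(0,), (2.2,), (2.25,), (3.38,), (3.45,)]

Reason: COALESCE vs CASE for NULL handling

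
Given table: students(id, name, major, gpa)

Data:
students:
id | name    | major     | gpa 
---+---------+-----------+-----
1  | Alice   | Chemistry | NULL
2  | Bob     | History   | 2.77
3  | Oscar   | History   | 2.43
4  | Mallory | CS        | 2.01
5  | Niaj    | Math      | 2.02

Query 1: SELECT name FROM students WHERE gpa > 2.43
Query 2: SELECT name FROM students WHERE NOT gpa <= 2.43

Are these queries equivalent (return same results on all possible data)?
Yes, equivalent

Both queries return: [('Bob',)]

Reason: Both filter gpa > 2.43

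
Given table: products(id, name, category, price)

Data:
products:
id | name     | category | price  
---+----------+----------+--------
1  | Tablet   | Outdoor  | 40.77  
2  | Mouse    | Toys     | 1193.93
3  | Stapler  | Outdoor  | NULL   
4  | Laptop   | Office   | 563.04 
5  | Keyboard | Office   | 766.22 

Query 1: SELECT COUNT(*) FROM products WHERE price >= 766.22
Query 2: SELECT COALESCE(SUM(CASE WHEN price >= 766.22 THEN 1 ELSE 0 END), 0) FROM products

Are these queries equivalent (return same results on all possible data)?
Yes, equivalent

Both queries return: [(2,)]

Reason: COUNT with WHERE vs conditional SUM (COALESCE handles empty-table NULL)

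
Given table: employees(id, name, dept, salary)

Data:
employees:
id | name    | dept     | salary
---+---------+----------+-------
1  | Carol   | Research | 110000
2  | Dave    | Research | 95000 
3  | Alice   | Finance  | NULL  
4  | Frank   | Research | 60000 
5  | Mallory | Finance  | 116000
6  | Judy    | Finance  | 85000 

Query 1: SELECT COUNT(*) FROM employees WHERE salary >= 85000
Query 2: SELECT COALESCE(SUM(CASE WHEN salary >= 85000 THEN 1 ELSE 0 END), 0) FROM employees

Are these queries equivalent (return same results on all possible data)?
Yes, equivalent

Both queries return: [(4,)]

Reason: COUNT with WHERE vs conditional SUM (COALESCE handles empty-table NULL)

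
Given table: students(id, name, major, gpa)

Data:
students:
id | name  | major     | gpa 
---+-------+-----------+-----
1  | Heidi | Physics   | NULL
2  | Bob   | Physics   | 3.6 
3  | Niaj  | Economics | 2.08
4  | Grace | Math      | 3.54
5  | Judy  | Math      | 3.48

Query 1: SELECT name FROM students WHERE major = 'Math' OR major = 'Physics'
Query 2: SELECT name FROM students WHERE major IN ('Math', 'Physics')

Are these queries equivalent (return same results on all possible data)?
Yes, equivalent

Both queries return: [('Bob',), ('Grace',), ('Heidi',), ('Judy',)]

Reason: OR vs IN are equivalent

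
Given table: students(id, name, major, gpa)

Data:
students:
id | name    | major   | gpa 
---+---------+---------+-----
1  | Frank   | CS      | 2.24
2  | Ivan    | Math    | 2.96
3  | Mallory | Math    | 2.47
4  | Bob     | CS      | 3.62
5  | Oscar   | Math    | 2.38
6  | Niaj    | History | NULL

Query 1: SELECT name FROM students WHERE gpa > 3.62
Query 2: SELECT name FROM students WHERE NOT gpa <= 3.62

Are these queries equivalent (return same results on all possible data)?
Yes, equivalent

Both queries return: []

Reason: Both filter gpa > 3.62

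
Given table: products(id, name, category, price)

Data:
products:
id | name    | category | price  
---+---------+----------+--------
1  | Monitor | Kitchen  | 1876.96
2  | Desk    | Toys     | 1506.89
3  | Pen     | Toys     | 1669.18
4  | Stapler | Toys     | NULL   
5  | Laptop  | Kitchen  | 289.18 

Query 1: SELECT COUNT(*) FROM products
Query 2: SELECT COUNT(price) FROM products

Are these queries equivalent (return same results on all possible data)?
No, not equivalent

Query 1 returns: [(5,)]
Query 2 returns: [(4,)]

Reason: COUNT(*) includes NULLs, COUNT(column) excludes them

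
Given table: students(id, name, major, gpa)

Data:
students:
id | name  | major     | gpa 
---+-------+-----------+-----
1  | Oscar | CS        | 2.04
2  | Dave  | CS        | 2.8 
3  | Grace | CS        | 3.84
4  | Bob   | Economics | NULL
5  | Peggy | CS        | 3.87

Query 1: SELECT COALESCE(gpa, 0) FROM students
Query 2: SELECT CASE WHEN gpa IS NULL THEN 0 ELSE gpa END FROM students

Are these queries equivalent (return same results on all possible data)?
Yes, equivalent

Both queries return: [(0,), (2.04,), (2.8,), (3.84,), (3.87,)]

Reason: COALESCE vs CASE for NULL handling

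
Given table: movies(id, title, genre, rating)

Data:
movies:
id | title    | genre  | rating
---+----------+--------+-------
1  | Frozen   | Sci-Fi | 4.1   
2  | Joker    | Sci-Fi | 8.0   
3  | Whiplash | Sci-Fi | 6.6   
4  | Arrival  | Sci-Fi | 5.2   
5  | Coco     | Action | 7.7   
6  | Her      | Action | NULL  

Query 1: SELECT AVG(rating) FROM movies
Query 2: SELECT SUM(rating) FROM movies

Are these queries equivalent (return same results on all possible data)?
No, not equivalent

Query 1 returns: [(6.32,)]
Query 2 returns: [(31.6,)]

Reason: AVG vs SUM give different aggregate values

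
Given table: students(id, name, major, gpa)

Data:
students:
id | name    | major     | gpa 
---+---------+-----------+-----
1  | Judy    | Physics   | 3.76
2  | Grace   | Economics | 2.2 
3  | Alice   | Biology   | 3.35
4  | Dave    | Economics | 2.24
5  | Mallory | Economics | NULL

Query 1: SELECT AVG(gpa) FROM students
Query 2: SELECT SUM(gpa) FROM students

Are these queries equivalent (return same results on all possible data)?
No, not equivalent

Query 1 returns: [(2.8875,)]
Query 2 returns: [(11.55,)]

Reason: AVG vs SUM give different aggregate values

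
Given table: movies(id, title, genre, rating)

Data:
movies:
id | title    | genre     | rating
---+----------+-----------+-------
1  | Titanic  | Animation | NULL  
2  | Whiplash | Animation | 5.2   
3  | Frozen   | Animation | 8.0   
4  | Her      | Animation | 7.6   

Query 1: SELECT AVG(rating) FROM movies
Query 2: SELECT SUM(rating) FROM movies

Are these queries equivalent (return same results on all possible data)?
No, not equivalent

Query 1 returns: [(6.933333333333334,)]
Query 2 returns: [(20.8,)]

Reason: AVG vs SUM give different aggregate values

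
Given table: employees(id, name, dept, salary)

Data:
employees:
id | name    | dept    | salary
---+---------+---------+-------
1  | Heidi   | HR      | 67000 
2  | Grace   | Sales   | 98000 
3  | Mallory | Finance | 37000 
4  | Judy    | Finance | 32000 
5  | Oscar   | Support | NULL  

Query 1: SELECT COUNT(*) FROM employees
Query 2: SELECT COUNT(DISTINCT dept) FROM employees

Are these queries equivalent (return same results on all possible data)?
No, not equivalent

Query 1 returns: [(5,)]
Query 2 returns: [(4,)]

Reason: COUNT(*) counts rows, COUNT(DISTINCT dept) counts unique depts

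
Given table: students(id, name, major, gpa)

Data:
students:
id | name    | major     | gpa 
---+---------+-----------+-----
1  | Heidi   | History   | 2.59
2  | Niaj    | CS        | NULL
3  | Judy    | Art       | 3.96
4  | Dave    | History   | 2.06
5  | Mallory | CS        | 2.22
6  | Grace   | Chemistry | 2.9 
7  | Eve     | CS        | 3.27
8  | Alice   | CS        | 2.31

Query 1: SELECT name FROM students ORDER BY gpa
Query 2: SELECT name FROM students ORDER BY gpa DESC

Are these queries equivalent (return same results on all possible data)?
No, not equivalent

Query 1 returns: [('Niaj',), ('Dave',), ('Mallory',), ('Alice',), ('Heidi',), ('Grace',), ('Eve',), ('Judy',)]
Query 2 returns: [('Judy',), ('Eve',), ('Grace',), ('Heidi',), ('Alice',), ('Mallory',), ('Dave',), ('Niaj',)]

Reason: ASC vs DESC gives opposite ordering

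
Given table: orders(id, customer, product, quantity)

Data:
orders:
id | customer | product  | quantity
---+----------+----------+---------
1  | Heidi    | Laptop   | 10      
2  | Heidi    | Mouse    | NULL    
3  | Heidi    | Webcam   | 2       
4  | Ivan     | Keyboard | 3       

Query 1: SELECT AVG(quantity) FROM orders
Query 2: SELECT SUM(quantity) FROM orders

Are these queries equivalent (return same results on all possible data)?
No, not equivalent

Query 1 returns: [(5.0,)]
Query 2 returns: [(15,)]

Reason: AVG vs SUM give different aggregate values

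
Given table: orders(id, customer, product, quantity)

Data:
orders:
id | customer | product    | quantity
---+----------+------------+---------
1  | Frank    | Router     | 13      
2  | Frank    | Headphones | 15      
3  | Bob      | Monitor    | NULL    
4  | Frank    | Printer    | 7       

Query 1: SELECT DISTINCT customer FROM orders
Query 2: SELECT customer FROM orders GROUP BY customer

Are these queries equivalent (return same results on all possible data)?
Yes, equivalent

Both queries return: [('Bob',), ('Frank',)]

Reason: Both get unique customers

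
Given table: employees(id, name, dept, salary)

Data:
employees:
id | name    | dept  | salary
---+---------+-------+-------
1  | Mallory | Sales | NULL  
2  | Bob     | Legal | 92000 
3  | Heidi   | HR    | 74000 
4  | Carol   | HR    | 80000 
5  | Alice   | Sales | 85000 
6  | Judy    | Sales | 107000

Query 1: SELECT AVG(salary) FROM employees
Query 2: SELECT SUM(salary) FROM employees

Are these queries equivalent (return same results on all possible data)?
No, not equivalent

Query 1 returns: [(87600.0,)]
Query 2 returns: [(438000,)]

Reason: AVG vs SUM give different aggregate values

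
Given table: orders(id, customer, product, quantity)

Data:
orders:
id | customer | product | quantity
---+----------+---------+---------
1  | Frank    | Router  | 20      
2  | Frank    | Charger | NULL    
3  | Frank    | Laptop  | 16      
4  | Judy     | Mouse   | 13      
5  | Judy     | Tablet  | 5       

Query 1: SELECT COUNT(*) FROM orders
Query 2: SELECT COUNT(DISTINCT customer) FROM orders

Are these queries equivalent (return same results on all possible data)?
No, not equivalent

Query 1 returns: [(5,)]
Query 2 returns: [(2,)]

Reason: COUNT(*) counts rows, COUNT(DISTINCT customer) counts unique customers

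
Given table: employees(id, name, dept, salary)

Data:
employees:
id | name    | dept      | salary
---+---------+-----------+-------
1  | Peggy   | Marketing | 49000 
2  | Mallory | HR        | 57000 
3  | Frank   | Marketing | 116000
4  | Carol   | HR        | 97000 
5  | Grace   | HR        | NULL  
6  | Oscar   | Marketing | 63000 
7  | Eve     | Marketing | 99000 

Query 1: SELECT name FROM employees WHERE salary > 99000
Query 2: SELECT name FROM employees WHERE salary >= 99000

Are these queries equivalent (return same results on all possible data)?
No, not equivalent

Query 1 returns: [('Frank',)]
Query 2 returns: [('Frank',), ('Eve',)]

Reason: > vs >= gives different results when salary = 99000 exists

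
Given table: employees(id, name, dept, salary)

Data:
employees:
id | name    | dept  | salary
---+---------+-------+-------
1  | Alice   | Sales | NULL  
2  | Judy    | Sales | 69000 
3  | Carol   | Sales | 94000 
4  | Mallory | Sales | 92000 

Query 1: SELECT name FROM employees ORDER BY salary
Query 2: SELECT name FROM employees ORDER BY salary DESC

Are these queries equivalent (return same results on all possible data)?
No, not equivalent

Query 1 returns: [('Alice',), ('Judy',), ('Mallory',), ('Carol',)]
Query 2 returns: [('Carol',), ('Mallory',), ('Judy',), ('Alice',)]

Reason: ASC vs DESC gives opposite ordering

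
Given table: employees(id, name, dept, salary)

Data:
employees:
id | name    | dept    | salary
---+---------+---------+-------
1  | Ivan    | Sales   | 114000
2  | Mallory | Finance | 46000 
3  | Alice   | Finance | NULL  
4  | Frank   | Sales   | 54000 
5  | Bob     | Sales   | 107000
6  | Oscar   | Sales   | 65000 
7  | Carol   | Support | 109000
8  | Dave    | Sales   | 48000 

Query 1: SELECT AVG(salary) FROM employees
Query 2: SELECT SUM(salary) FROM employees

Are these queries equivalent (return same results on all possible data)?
No, not equivalent

Query 1 returns: [(77571.42857142857,)]
Query 2 returns: [(543000,)]

Reason: AVG vs SUM give different aggregate values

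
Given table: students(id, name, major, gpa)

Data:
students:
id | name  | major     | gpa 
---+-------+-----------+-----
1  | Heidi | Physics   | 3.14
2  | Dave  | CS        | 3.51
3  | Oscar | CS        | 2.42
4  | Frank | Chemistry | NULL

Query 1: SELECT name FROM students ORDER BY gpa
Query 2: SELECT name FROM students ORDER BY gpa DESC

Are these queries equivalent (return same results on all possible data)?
No, not equivalent

Query 1 returns: [('Frank',), ('Oscar',), ('Heidi',), ('Dave',)]
Query 2 returns: [('Dave',), ('Heidi',), ('Oscar',), ('Frank',)]

Reason: ASC vs DESC gives opposite ordering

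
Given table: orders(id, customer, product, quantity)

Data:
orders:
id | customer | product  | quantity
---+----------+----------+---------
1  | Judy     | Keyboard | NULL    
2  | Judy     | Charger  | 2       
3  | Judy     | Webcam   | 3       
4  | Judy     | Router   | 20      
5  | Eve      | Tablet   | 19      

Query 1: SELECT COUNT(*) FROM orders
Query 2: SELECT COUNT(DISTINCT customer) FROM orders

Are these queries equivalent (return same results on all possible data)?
No, not equivalent

Query 1 returns: [(5,)]
Query 2 returns: [(2,)]

Reason: COUNT(*) counts rows, COUNT(DISTINCT customer) counts unique customers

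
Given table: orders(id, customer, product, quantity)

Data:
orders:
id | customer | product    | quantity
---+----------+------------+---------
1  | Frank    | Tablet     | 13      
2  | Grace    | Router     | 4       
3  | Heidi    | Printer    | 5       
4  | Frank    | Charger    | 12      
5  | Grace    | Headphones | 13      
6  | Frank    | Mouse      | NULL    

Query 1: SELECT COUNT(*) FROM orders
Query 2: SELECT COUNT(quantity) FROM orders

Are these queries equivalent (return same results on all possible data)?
No, not equivalent

Query 1 returns: [(6,)]
Query 2 returns: [(5,)]

Reason: COUNT(*) includes NULLs, COUNT(column) excludes them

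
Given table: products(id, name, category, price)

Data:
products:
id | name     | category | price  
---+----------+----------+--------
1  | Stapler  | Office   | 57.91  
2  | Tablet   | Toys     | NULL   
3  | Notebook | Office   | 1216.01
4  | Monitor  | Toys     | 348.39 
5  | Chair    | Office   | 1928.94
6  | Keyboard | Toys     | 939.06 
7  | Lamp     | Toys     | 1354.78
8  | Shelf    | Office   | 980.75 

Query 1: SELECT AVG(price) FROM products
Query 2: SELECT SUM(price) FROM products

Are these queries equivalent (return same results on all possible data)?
No, not equivalent

Query 1 returns: [(975.12,)]
Query 2 returns: [(6825.84,)]

Reason: AVG vs SUM give different aggregate values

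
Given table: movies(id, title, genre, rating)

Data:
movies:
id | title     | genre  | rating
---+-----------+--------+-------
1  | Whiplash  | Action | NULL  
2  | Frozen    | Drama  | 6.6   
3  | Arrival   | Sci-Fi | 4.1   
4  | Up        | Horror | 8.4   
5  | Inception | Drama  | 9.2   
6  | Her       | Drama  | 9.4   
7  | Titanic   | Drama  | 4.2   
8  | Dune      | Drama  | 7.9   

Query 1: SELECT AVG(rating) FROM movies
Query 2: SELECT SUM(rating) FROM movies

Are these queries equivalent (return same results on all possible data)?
No, not equivalent

Query 1 returns: [(7.114285714285714,)]
Query 2 returns: [(49.8,)]

Reason: AVG vs SUM give different aggregate values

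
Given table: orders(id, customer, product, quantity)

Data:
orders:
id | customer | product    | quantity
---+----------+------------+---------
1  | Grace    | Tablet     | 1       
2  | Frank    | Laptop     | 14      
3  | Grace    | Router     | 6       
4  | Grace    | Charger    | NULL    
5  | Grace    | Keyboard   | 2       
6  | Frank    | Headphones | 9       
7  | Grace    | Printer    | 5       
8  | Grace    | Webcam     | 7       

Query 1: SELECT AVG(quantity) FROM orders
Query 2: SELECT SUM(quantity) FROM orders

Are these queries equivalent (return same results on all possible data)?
No, not equivalent

Query 1 returns: [(6.285714285714286,)]
Query 2 returns: [(44,)]

Reason: AVG vs SUM give different aggregate values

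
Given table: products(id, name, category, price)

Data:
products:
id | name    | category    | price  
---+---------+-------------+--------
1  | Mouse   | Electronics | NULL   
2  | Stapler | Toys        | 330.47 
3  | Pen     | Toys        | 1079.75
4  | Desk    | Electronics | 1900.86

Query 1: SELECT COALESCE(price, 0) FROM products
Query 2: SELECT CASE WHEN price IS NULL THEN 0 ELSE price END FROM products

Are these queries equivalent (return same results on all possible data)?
Yes, equivalent

Both queries return: [(0,), (330.47,), (1079.75,), (1900.86,)]

Reason: COALESCE vs CASE for NULL handling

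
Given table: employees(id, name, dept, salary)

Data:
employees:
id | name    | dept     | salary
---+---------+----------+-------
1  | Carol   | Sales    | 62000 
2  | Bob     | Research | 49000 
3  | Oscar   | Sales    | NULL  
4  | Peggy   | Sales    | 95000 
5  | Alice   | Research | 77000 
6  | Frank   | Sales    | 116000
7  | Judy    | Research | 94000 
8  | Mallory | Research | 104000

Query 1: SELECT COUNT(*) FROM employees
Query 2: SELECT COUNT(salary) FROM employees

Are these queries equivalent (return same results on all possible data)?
No, not equivalent

Query 1 returns: [(8,)]
Query 2 returns: [(7,)]

Reason: COUNT(*) includes NULLs, COUNT(column) excludes them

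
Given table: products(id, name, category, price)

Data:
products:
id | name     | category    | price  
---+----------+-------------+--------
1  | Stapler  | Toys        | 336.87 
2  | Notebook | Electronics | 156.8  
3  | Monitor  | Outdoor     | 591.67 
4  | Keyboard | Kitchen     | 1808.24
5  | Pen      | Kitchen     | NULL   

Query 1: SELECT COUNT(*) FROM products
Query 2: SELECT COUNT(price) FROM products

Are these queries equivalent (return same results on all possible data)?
No, not equivalent

Query 1 returns: [(5,)]
Query 2 returns: [(4,)]

Reason: COUNT(*) includes NULLs, COUNT(column) excludes them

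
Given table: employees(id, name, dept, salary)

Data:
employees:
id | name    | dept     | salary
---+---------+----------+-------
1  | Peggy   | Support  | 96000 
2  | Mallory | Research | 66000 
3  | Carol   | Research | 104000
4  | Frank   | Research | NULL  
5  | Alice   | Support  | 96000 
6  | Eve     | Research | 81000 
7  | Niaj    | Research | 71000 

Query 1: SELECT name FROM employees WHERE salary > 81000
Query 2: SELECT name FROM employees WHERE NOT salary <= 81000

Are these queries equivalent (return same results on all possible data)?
Yes, equivalent

Both queries return: [('Alice',), ('Carol',), ('Peggy',)]

Reason: Both filter salary > 81000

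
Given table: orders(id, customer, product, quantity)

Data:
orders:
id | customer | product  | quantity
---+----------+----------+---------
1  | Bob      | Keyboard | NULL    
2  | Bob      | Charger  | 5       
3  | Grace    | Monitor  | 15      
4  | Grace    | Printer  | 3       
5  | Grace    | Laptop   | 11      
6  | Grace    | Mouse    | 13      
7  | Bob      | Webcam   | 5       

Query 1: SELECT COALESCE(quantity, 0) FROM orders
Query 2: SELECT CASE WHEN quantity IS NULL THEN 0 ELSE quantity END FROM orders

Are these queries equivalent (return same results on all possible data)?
Yes, equivalent

Both queries return: [(0,), (3,), (5,), (5,), (11,), (13,), (15,)]

Reason: COALESCE vs CASE for NULL handling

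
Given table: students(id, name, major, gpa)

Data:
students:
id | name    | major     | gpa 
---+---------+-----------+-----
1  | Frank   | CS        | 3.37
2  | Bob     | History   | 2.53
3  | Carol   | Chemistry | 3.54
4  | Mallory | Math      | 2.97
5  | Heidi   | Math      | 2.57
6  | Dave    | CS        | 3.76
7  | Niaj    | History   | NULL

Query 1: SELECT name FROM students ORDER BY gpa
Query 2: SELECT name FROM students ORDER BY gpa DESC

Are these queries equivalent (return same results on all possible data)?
No, not equivalent

Query 1 returns: [('Niaj',), ('Bob',), ('Heidi',), ('Mallory',), ('Frank',), ('Carol',), ('Dave',)]
Query 2 returns: [('Dave',), ('Carol',), ('Frank',), ('Mallory',), ('Heidi',), ('Bob',), ('Niaj',)]

Reason: ASC vs DESC gives opposite ordering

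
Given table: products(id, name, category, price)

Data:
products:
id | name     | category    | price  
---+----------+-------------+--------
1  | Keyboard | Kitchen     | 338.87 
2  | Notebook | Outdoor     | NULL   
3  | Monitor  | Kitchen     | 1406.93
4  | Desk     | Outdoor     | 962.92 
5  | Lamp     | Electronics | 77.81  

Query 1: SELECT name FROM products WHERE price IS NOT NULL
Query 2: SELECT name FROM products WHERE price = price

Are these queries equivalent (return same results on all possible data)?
Yes, equivalent

Both queries return: [('Desk',), ('Keyboard',), ('Lamp',), ('Monitor',)]

Reason: IS NOT NULL vs self-equality (both exclude NULLs)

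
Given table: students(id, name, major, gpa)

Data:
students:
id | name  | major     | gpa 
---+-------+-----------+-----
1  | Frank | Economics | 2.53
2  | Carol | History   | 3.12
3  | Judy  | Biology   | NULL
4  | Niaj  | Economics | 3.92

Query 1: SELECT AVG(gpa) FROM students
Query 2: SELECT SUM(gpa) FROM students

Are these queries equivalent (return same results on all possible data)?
No, not equivalent

Query 1 returns: [(3.19,)]
Query 2 returns: [(9.57,)]

Reason: AVG vs SUM give different aggregate values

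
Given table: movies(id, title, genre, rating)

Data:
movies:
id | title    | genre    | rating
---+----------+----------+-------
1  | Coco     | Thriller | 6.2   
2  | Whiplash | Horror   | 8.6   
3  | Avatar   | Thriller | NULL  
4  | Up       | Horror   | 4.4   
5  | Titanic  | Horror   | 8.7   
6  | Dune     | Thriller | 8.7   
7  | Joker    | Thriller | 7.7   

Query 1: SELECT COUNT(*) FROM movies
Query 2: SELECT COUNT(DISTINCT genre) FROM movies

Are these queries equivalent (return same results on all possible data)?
No, not equivalent

Query 1 returns: [(7,)]
Query 2 returns: [(2,)]

Reason: COUNT(*) counts rows, COUNT(DISTINCT genre) counts unique genres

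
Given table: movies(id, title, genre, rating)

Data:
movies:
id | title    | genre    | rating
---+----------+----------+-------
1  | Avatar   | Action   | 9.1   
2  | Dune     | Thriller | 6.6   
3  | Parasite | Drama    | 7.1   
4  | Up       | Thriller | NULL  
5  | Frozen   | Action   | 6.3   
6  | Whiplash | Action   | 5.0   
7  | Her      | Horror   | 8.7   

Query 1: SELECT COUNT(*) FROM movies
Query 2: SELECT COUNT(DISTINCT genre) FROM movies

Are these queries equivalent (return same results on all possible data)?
No, not equivalent

Query 1 returns: [(7,)]
Query 2 returns: [(4,)]

Reason: COUNT(*) counts rows, COUNT(DISTINCT genre) counts unique genres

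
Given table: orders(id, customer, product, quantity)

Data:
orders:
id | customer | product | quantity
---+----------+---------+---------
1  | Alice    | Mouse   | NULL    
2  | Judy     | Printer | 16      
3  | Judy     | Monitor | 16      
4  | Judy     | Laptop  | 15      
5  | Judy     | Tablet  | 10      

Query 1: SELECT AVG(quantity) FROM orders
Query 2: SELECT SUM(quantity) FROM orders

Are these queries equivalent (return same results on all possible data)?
No, not equivalent

Query 1 returns: [(14.25,)]
Query 2 returns: [(57,)]

Reason: AVG vs SUM give different aggregate values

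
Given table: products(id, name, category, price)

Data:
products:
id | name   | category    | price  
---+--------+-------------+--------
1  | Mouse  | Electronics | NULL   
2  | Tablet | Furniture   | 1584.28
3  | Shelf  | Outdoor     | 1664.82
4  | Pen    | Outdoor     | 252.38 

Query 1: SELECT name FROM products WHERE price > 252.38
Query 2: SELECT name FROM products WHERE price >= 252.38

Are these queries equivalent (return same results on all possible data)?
No, not equivalent

Query 1 returns: [('Tablet',), ('Shelf',)]
Query 2 returns: [('Tablet',), ('Shelf',), ('Pen',)]

Reason: > vs >= gives different results when price = 252.38 exists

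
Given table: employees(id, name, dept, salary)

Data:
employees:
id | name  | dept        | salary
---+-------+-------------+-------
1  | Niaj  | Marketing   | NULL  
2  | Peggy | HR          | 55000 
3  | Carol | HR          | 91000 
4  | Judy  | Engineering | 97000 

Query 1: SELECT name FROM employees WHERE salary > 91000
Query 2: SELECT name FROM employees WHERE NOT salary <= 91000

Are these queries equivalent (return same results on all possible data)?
Yes, equivalent

Both queries return: [('Judy',)]

Reason: Both filter salary > 91000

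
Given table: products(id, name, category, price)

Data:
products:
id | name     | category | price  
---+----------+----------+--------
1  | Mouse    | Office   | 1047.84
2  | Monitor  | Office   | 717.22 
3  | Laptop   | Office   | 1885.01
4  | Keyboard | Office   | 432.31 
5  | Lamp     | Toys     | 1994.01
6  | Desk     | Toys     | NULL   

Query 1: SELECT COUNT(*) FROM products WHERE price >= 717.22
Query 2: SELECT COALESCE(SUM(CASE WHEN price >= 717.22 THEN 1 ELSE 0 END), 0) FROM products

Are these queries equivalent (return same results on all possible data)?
Yes, equivalent

Both queries return: [(4,)]

Reason: COUNT with WHERE vs conditional SUM (COALESCE handles empty-table NULL)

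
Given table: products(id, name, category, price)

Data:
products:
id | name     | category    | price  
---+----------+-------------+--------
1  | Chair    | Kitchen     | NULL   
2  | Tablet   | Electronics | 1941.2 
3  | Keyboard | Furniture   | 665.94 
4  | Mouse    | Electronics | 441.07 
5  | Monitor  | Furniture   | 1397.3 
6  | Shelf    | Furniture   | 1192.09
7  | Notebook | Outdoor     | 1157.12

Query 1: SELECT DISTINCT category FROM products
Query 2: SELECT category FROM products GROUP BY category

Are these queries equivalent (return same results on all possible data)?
Yes, equivalent

Both queries return: [('Electronics',), ('Furniture',), ('Kitchen',), ('Outdoor',)]

Reason: Both get unique categorys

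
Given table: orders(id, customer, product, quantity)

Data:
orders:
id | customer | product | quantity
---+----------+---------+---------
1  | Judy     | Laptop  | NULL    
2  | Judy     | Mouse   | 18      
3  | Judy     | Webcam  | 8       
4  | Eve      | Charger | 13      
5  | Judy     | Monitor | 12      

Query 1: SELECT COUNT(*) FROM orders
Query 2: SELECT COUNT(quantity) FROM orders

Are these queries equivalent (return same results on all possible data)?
No, not equivalent

Query 1 returns: [(5,)]
Query 2 returns: [(4,)]

Reason: COUNT(*) includes NULLs, COUNT(column) excludes them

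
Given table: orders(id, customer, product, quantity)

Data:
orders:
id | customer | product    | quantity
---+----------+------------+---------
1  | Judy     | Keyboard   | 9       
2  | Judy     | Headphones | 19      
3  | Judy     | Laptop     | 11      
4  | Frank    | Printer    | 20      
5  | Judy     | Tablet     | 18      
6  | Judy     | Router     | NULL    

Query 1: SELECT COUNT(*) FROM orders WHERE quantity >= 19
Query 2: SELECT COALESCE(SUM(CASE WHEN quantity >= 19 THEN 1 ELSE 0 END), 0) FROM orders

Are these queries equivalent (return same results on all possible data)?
Yes, equivalent

Both queries return: [(2,)]

Reason: COUNT with WHERE vs conditional SUM (COALESCE handles empty-table NULL)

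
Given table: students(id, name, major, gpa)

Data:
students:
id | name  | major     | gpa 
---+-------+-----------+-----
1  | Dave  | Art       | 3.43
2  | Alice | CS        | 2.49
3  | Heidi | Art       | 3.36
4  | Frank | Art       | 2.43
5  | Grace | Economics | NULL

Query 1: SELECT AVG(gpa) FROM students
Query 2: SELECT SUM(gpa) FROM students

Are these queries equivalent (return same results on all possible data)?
No, not equivalent

Query 1 returns: [(2.9275,)]
Query 2 returns: [(11.71,)]

Reason: AVG vs SUM give different aggregate values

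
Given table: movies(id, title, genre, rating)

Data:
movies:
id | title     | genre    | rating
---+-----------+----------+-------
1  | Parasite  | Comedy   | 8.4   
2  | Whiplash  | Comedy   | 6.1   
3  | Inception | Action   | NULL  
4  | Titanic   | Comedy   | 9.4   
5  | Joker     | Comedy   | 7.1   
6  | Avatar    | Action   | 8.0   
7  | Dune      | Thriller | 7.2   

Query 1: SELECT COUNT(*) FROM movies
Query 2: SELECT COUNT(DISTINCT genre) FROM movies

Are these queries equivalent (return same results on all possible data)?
No, not equivalent

Query 1 returns: [(7,)]
Query 2 returns: [(3,)]

Reason: COUNT(*) counts rows, COUNT(DISTINCT genre) counts unique genres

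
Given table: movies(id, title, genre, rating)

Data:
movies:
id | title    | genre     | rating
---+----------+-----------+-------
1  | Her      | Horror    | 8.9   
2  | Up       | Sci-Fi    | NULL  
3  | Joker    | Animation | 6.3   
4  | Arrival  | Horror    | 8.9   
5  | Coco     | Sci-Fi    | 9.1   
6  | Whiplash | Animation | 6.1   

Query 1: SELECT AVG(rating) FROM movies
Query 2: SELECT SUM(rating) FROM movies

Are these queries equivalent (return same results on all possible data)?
No, not equivalent

Query 1 returns: [(7.859999999999999,)]
Query 2 returns: [(39.3,)]

Reason: AVG vs SUM give different aggregate values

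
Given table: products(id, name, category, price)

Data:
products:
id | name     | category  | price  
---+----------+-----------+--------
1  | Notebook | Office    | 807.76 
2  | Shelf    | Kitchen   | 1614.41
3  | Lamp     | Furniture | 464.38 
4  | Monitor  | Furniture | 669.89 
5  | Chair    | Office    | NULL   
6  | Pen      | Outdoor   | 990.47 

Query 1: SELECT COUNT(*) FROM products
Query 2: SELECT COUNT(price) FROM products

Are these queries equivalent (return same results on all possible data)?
No, not equivalent

Query 1 returns: [(6,)]
Query 2 returns: [(5,)]

Reason: COUNT(*) includes NULLs, COUNT(column) excludes them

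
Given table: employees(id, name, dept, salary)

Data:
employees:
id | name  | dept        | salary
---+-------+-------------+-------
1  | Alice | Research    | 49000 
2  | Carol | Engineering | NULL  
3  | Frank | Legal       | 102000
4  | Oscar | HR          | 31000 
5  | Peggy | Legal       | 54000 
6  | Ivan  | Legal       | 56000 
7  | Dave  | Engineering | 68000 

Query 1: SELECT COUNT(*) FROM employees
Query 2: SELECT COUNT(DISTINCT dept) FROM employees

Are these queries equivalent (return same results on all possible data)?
No, not equivalent

Query 1 returns: [(7,)]
Query 2 returns: [(4,)]

Reason: COUNT(*) counts rows, COUNT(DISTINCT dept) counts unique depts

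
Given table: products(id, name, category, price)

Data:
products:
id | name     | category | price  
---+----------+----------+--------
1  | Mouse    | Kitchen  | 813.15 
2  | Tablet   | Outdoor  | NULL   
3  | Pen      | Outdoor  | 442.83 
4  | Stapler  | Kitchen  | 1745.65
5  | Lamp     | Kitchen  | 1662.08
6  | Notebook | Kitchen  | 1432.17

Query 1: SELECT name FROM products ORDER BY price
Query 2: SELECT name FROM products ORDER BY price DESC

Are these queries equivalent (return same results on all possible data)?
No, not equivalent

Query 1 returns: [('Tablet',), ('Pen',), ('Mouse',), ('Notebook',), ('Lamp',), ('Stapler',)]
Query 2 returns: [('Stapler',), ('Lamp',), ('Notebook',), ('Mouse',), ('Pen',), ('Tablet',)]

Reason: ASC vs DESC gives opposite ordering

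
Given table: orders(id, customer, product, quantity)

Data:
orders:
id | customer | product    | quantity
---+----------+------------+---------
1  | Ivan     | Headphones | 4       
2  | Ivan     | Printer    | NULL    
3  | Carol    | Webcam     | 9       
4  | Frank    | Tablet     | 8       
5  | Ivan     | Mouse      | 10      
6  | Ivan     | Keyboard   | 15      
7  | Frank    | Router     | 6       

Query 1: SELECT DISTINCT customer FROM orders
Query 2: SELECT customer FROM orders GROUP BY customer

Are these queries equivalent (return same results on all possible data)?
Yes, equivalent

Both queries return: [('Carol',), ('Frank',), ('Ivan',)]

Reason: Both get unique customers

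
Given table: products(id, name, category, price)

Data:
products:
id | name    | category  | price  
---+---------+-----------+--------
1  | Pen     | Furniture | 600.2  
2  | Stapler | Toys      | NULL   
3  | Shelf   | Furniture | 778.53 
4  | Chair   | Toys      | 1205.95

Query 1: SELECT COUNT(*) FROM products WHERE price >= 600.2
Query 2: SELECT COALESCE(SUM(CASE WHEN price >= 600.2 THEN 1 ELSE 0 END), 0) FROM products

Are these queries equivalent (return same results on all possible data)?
Yes, equivalent

Both queries return: [(3,)]

Reason: COUNT with WHERE vs conditional SUM (COALESCE handles empty-table NULL)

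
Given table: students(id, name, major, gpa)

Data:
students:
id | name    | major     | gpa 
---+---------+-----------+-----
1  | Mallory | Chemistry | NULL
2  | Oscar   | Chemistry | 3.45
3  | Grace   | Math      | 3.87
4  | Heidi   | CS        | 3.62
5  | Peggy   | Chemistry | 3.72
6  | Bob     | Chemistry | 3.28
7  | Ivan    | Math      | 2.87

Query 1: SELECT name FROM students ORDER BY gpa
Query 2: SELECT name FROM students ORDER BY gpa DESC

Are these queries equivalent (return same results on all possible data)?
No, not equivalent

Query 1 returns: [('Mallory',), ('Ivan',), ('Bob',), ('Oscar',), ('Heidi',), ('Peggy',), ('Grace',)]
Query 2 returns: [('Grace',), ('Peggy',), ('Heidi',), ('Oscar',), ('Bob',), ('Ivan',), ('Mallory',)]

Reason: ASC vs DESC gives opposite ordering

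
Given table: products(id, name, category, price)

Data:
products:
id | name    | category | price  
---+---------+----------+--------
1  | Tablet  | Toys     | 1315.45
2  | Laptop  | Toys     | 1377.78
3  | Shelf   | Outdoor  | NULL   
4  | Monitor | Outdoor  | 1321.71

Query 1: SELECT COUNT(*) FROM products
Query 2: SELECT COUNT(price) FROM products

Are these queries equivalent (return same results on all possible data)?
No, not equivalent

Query 1 returns: [(4,)]
Query 2 returns: [(3,)]

Reason: COUNT(*) includes NULLs, COUNT(column) excludes them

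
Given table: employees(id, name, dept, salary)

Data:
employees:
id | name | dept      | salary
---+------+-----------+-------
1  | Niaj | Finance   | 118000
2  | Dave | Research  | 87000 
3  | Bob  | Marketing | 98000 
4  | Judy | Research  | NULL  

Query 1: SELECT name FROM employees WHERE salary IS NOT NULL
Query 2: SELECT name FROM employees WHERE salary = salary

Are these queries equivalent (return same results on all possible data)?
Yes, equivalent

Both queries return: [('Bob',), ('Dave',), ('Niaj',)]

Reason: IS NOT NULL vs self-equality (both exclude NULLs)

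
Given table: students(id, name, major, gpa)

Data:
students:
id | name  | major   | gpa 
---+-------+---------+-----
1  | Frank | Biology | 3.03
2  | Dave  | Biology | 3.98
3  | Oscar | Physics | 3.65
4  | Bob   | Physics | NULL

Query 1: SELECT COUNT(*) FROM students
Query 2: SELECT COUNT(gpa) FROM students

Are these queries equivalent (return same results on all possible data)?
No, not equivalent

Query 1 returns: [(4,)]
Query 2 returns: [(3,)]

Reason: COUNT(*) includes NULLs, COUNT(column) excludes them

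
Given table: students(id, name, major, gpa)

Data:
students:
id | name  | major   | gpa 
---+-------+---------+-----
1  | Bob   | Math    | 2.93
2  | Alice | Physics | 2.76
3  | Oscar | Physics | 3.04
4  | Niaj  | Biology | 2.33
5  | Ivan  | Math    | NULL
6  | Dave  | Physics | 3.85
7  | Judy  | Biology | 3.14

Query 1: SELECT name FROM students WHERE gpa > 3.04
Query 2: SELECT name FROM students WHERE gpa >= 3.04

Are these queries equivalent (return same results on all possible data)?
No, not equivalent

Query 1 returns: [('Dave',), ('Judy',)]
Query 2 returns: [('Oscar',), ('Dave',), ('Judy',)]

Reason: > vs >= gives different results when gpa = 3.04 exists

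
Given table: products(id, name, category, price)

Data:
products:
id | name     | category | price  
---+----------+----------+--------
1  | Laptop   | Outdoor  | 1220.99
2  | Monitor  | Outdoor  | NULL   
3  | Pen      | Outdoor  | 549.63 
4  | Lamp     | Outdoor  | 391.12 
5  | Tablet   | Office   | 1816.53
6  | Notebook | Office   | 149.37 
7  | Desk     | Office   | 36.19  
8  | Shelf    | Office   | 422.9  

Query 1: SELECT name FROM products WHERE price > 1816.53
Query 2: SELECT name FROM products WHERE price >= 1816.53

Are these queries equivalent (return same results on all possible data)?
No, not equivalent

Query 1 returns: []
Query 2 returns: [('Tablet',)]

Reason: > vs >= gives different results when price = 1816.53 exists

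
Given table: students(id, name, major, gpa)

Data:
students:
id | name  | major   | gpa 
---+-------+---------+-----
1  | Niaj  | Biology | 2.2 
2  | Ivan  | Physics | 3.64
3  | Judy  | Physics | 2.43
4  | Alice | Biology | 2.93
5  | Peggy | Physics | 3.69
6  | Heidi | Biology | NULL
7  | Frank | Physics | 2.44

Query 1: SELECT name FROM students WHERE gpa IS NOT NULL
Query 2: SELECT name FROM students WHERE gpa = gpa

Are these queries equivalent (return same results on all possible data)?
Yes, equivalent

Both queries return: [('Alice',), ('Frank',), ('Ivan',), ('Judy',), ('Niaj',), ('Peggy',)]

Reason: IS NOT NULL vs self-equality (both exclude NULLs)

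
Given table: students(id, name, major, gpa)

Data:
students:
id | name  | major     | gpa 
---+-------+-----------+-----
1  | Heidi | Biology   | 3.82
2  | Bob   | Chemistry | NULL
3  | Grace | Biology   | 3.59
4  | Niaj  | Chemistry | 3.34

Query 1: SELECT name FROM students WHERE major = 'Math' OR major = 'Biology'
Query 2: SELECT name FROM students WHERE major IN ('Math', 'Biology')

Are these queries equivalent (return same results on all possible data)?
Yes, equivalent

Both queries return: [('Grace',), ('Heidi',)]

Reason: OR vs IN are equivalent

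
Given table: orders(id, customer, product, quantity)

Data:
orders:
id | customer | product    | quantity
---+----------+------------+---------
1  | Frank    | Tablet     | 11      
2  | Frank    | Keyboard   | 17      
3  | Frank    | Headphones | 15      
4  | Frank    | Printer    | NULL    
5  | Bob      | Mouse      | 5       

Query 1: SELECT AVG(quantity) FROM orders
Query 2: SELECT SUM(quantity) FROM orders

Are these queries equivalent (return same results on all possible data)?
No, not equivalent

Query 1 returns: [(12.0,)]
Query 2 returns: [(48,)]

Reason: AVG vs SUM give different aggregate values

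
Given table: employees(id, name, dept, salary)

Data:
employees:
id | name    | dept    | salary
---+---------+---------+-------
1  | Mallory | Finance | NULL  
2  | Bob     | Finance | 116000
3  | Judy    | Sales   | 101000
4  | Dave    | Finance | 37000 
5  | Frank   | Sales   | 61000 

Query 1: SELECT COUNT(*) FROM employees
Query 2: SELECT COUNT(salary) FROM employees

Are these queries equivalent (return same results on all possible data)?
No, not equivalent

Query 1 returns: [(5,)]
Query 2 returns: [(4,)]

Reason: COUNT(*) includes NULLs, COUNT(column) excludes them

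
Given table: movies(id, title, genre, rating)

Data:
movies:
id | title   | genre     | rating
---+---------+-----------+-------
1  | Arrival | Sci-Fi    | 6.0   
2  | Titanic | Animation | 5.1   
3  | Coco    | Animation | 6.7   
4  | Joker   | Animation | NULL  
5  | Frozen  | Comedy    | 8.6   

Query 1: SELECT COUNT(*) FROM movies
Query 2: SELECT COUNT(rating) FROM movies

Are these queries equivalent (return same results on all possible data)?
No, not equivalent

Query 1 returns: [(5,)]
Query 2 returns: [(4,)]

Reason: COUNT(*) includes NULLs, COUNT(column) excludes them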